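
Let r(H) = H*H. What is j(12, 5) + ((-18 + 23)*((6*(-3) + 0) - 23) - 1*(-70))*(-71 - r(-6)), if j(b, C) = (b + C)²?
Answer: 14734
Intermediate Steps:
r(H) = H²
j(b, C) = (C + b)²
j(12, 5) + ((-18 + 23)*((6*(-3) + 0) - 23) - 1*(-70))*(-71 - r(-6)) = (5 + 12)² + ((-18 + 23)*((6*(-3) + 0) - 23) - 1*(-70))*(-71 - 1*(-6)²) = 17² + (5*((-18 + 0) - 23) + 70)*(-71 - 1*36) = 289 + (5*(-18 - 23) + 70)*(-71 - 36) = 289 + (5*(-41) + 70)*(-107) = 289 + (-205 + 70)*(-107) = 289 - 135*(-107) = 289 + 14445 = 14734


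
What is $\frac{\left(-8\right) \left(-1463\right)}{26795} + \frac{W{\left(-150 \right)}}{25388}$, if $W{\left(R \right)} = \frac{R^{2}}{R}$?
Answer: $\frac{146560951}{340135730} \approx 0.43089$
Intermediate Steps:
$W{\left(R \right)} = R$
$\frac{\left(-8\right) \left(-1463\right)}{26795} + \frac{W{\left(-150 \right)}}{25388} = \frac{\left(-8\right) \left(-1463\right)}{26795} - \frac{150}{25388} = 11704 \cdot \frac{1}{26795} - \frac{75}{12694} = \frac{11704}{26795} - \frac{75}{12694} = \frac{146560951}{340135730}$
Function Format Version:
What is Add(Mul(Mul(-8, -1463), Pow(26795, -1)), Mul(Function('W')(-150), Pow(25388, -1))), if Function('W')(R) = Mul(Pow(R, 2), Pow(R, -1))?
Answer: Rational(146560951, 340135730) ≈ 0.43089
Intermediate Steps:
Function('W')(R) = R
Add(Mul(Mul(-8, -1463), Pow(26795, -1)), Mul(Function('W')(-150), Pow(25388, -1))) = Add(Mul(Mul(-8, -1463), Pow(26795, -1)), Mul(-150, Pow(25388, -1))) = Add(Mul(11704, Rational(1, 26795)), Mul(-150, Rational(1, 25388))) = Add(Rational(11704, 26795), Rational(-75, 12694)) = Rational(146560951, 340135730)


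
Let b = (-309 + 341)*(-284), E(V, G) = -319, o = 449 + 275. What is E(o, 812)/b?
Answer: 319/9088 ≈ 0.035101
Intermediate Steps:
o = 724
b = -9088 (b = 32*(-284) = -9088)
E(o, 812)/b = -319/(-9088) = -319*(-1/9088) = 319/9088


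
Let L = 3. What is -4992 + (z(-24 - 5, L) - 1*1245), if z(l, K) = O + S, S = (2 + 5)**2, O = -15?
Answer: -6203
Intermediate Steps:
S = 49 (S = 7**2 = 49)
z(l, K) = 34 (z(l, K) = -15 + 49 = 34)
-4992 + (z(-24 - 5, L) - 1*1245) = -4992 + (34 - 1*1245) = -4992 + (34 - 1245) = -4992 - 1211 = -6203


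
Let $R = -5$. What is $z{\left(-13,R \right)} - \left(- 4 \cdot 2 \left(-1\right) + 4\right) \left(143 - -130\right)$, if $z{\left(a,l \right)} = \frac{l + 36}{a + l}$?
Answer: $- \frac{58999}{18} \approx -3277.7$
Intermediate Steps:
$z{\left(a,l \right)} = \frac{36 + l}{a + l}$
$z{\left(-13,R \right)} - \left(- 4 \cdot 2 \left(-1\right) + 4\right) \left(143 - -130\right) = \frac{36 - 5}{-13 - 5} - \left(- 4 \cdot 2 \left(-1\right) + 4\right) \left(143 - -130\right) = \frac{1}{-18} \cdot 31 - \left(\left(-4\right) \left(-2\right) + 4\right) \left(143 + 130\right) = \left(- \frac{1}{18}\right) 31 - \left(8 + 4\right) 273 = - \frac{31}{18} - 12 \cdot 273 = - \frac{31}{18} - 3276 = - \frac{58999}{18}$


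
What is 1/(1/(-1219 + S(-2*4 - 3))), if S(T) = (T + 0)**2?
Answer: -1098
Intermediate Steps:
S(T) = T**2
1/(1/(-1219 + S(-2*4 - 3))) = 1/(1/(-1219 + (-2*4 - 3)**2)) = 1/(1/(-1219 + (-8 - 3)**2)) = 1/(1/(-1219 + (-11)**2)) = 1/(1/(-1219 + 121)) = 1/(1/(-1098)) = 1/(-1/1098) = -1098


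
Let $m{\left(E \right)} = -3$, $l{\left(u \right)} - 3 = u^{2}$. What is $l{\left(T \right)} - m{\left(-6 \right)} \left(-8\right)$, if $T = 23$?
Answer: $508$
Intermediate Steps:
$l{\left(u \right)} = 3 + u^{2}$
$l{\left(T \right)} - m{\left(-6 \right)} \left(-8\right) = \left(3 + 23^{2}\right) - \left(-3\right) \left(-8\right) = \left(3 + 529\right) - 24 = 532 - 24 = 508$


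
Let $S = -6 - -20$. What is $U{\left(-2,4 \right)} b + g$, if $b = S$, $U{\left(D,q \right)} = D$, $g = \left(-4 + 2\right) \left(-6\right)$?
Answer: $-16$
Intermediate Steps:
$g = 12$ ($g = \left(-2\right) \left(-6\right) = 12$)
$S = 14$ ($S = -6 + 20 = 14$)
$b = 14$
$U{\left(-2,4 \right)} b + g = \left(-2\right) 14 + 12 = -28 + 12 = -16$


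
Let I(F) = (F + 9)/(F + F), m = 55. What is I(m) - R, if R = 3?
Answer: -133/55 ≈ -2.4182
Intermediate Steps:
I(F) = (9 + F)/(2*F) (I(F) = (9 + F)/((2*F)) = (9 + F)*(1/(2*F)) = (9 + F)/(2*F))
I(m) - R = (1/2)*(9 + 55)/55 - 1*3 = (1/2)*(1/55)*64 - 3 = 32/55 - 3 = -133/55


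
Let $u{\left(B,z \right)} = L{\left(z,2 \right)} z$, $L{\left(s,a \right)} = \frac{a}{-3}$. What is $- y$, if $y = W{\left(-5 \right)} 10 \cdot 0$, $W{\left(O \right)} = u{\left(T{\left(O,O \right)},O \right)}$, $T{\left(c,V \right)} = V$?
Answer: $0$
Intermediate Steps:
$L{\left(s,a \right)} = - \frac{a}{3}$ ($L{\left(s,a \right)} = a \left(- \frac{1}{3}\right) = - \frac{a}{3}$)
$u{\left(B,z \right)} = - \frac{2 z}{3}$ ($u{\left(B,z \right)} = \left(- \frac{1}{3}\right) 2 z = - \frac{2 z}{3}$)
$W{\left(O \right)} = - \frac{2 O}{3}$
$y = 0$ ($y = \left(- \frac{2}{3}\right) \left(-5\right) 10 \cdot 0 = \frac{10}{3} \cdot 10 \cdot 0 = \frac{100}{3} \cdot 0 = 0$)
$- y = \left(-1\right) 0 = 0$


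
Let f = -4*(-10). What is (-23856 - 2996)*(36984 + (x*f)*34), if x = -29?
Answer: 65948512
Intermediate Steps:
f = 40
(-23856 - 2996)*(36984 + (x*f)*34) = (-23856 - 2996)*(36984 - 29*40*34) = -26852*(36984 - 1160*34) = -26852*(36984 - 39440) = -26852*(-2456) = 65948512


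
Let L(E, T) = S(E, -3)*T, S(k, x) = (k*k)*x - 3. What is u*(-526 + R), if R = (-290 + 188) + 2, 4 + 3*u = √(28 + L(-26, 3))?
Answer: 2504/3 - 626*I*√6065/3 ≈ 834.67 - 16251.0*I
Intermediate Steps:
S(k, x) = -3 + x*k² (S(k, x) = k²*x - 3 = x*k² - 3 = -3 + x*k²)
L(E, T) = T*(-3 - 3*E²) (L(E, T) = (-3 - 3*E²)*T = T*(-3 - 3*E²))
u = -4/3 + I*√6065/3 (u = -4/3 + √(28 - 3*3*(1 + (-26)²))/3 = -4/3 + √(28 - 3*3*(1 + 676))/3 = -4/3 + √(28 - 3*3*677)/3 = -4/3 + √(28 - 6093)/3 = -4/3 + √(-6065)/3 = -4/3 + (I*√6065)/3 = -4/3 + I*√6065/3 ≈ -1.3333 + 25.959*I)
R = -100 (R = -102 + 2 = -100)
u*(-526 + R) = (-4/3 + I*√6065/3)*(-526 - 100) = (-4/3 + I*√6065/3)*(-626) = 2504/3 - 626*I*√6065/3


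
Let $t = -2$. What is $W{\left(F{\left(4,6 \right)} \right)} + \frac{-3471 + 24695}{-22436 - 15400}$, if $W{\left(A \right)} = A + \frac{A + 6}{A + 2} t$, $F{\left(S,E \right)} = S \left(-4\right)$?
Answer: $- \frac{1191140}{66213} \approx -17.99$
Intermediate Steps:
$F{\left(S,E \right)} = - 4 S$
$W{\left(A \right)} = A - \frac{2 \left(6 + A\right)}{2 + A}$ ($W{\left(A \right)} = A + \frac{A + 6}{A + 2} \left(-2\right) = A + \frac{6 + A}{2 + A} \left(-2\right) = A - \frac{2 \left(6 + A\right)}{2 + A}$)
$W{\left(F{\left(4,6 \right)} \right)} + \frac{-3471 + 24695}{-22436 - 15400} = \frac{-12 + \left(\left(-4\right) 4\right)^{2}}{2 - 16} + \frac{-3471 + 24695}{-22436 - 15400} = \frac{-12 + \left(-16\right)^{2}}{2 - 16} + \frac{21224}{-37836} = \frac{-12 + 256}{-14} + 21224 \left(- \frac{1}{37836}\right) = \left(- \frac{1}{14}\right) 244 - \frac{5306}{9459} = - \frac{122}{7} - \frac{5306}{9459} = - \frac{1191140}{66213}$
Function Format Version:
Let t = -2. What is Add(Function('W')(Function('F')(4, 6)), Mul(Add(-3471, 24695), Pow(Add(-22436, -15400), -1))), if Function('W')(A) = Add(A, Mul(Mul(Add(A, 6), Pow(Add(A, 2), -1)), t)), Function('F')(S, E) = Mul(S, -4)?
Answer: Rational(-1191140, 66213) ≈ -17.990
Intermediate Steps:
Function('F')(S, E) = Mul(-4, S)
Function('W')(A) = Add(A, Mul(-2, Pow(Add(2, A), -1), Add(6, A))) (Function('W')(A) = Add(A, Mul(Mul(Add(A, 6), Pow(Add(A, 2), -1)), -2)) = Add(A, Mul(Mul(Add(6, A), Pow(Add(2, A), -1)), -2)) = Add(A, Mul(Mul(Pow(Add(2, A), -1), Add(6, A)), -2)) = Add(A, Mul(-2, Pow(Add(2, A), -1), Add(6, A))))
Add(Function('W')(Function('F')(4, 6)), Mul(Add(-3471, 24695), Pow(Add(-22436, -15400), -1))) = Add(Mul(Pow(Add(2, Mul(-4, 4)), -1), Add(-12, Pow(Mul(-4, 4), 2))), Mul(Add(-3471, 24695), Pow(Add(-22436, -15400), -1))) = Add(Mul(Pow(Add(2, -16), -1), Add(-12, Pow(-16, 2))), Mul(21224, Pow(-37836, -1))) = Add(Mul(Pow(-14, -1), Add(-12, 256)), Mul(21224, Rational(-1, 37836))) = Add(Mul(Rational(-1, 14), 244), Rational(-5306, 9459)) = Add(Rational(-122, 7), Rational(-5306, 9459)) = Rational(-1191140, 66213)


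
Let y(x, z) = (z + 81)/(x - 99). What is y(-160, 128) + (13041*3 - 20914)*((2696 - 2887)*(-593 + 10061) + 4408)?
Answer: -8507806001589/259 ≈ -3.2849e+10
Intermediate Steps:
y(x, z) = (81 + z)/(-99 + x)
y(-160, 128) + (13041*3 - 20914)*((2696 - 2887)*(-593 + 10061) + 4408) = (81 + 128)/(-99 - 160) + (13041*3 - 20914)*((2696 - 2887)*(-593 + 10061) + 4408) = 209/(-259) + (39123 - 20914)*(-191*9468 + 4408) = -1/259*209 + 18209*(-1808388 + 4408) = -209/259 + 18209*(-1803980) = -209/259 - 32848671820 = -8507806001589/259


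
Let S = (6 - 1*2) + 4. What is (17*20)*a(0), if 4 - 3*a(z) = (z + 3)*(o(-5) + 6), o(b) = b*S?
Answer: 36040/3 ≈ 12013.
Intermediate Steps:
S = 8 (S = (6 - 2) + 4 = 4 + 4 = 8)
o(b) = 8*b (o(b) = b*8 = 8*b)
a(z) = 106/3 + 34*z/3 (a(z) = 4/3 - (z + 3)*(8*(-5) + 6)/3 = 4/3 - (3 + z)*(-40 + 6)/3 = 4/3 - (3 + z)*(-34)/3 = 4/3 - (-102 - 34*z)/3 = 4/3 + (34 + 34*z/3) = 106/3 + 34*z/3)
(17*20)*a(0) = (17*20)*(106/3 + (34/3)*0) = 340*(106/3 + 0) = 340*(106/3) = 36040/3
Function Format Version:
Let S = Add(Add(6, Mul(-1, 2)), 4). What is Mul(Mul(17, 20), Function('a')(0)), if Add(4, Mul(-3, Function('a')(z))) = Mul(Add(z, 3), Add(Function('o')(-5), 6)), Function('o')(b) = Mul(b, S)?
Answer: Rational(36040, 3) ≈ 12013.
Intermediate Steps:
S = 8 (S = Add(Add(6, -2), 4) = Add(4, 4) = 8)
Function('o')(b) = Mul(8, b) (Function('o')(b) = Mul(b, 8) = Mul(8, b))
Function('a')(z) = Add(Rational(106, 3), Mul(Rational(34, 3), z)) (Function('a')(z) = Add(Rational(4, 3), Mul(Rational(-1, 3), Mul(Add(z, 3), Add(Mul(8, -5), 6)))) = Add(Rational(4, 3), Mul(Rational(-1, 3), Mul(Add(3, z), Add(-40, 6)))) = Add(Rational(4, 3), Mul(Rational(-1, 3), Mul(Add(3, z), -34))) = Add(Rational(4, 3), Mul(Rational(-1, 3), Add(-102, Mul(-34, z)))) = Add(Rational(4, 3), Add(34, Mul(Rational(34, 3), z))) = Add(Rational(106, 3), Mul(Rational(34, 3), z)))
Mul(Mul(17, 20), Function('a')(0)) = Mul(Mul(17, 20), Add(Rational(106, 3), Mul(Rational(34, 3), 0))) = Mul(340, Add(Rational(106, 3), 0)) = Mul(340, Rational(106, 3)) = Rational(36040, 3)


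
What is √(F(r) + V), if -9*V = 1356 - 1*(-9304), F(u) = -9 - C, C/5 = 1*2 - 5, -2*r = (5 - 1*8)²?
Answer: I*√10606/3 ≈ 34.328*I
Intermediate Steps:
r = -9/2 (r = -(5 - 1*8)²/2 = -(5 - 8)²/2 = -½*(-3)² = -½*9 = -9/2 ≈ -4.5000)
C = -15 (C = 5*(1*2 - 5) = 5*(2 - 5) = 5*(-3) = -15)
F(u) = 6 (F(u) = -9 - 1*(-15) = -9 + 15 = 6)
V = -10660/9 (V = -(1356 - 1*(-9304))/9 = -(1356 + 9304)/9 = -⅑*10660 = -10660/9 ≈ -1184.4)
√(F(r) + V) = √(6 - 10660/9) = √(-10606/9) = I*√10606/3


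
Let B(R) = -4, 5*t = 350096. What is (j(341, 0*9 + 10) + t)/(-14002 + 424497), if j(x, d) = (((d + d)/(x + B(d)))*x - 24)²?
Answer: 39768091744/233097533275 ≈ 0.17061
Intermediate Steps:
t = 350096/5 (t = (⅕)*350096 = 350096/5 ≈ 70019.)
j(x, d) = (-24 + 2*d*x/(-4 + x))² (j(x, d) = (((d + d)/(x - 4))*x - 24)² = (((2*d)/(-4 + x))*x - 24)² = ((2*d/(-4 + x))*x - 24)² = (2*d*x/(-4 + x) - 24)² = (-24 + 2*d*x/(-4 + x))²)
(j(341, 0*9 + 10) + t)/(-14002 + 424497) = (4*(48 - 12*341 + (0*9 + 10)*341)²/(-4 + 341)² + 350096/5)/(-14002 + 424497) = (4*(48 - 4092 + (0 + 10)*341)²/337² + 350096/5)/410495 = (4*(1/113569)*(48 - 4092 + 10*341)² + 350096/5)*(1/410495) = (4*(1/113569)*(48 - 4092 + 3410)² + 350096/5)*(1/410495) = (4*(1/113569)*(-634)² + 350096/5)*(1/410495) = (4*(1/113569)*401956 + 350096/5)*(1/410495) = (1607824/113569 + 350096/5)*(1/410495) = (39768091744/567845)*(1/410495) = 39768091744/233097533275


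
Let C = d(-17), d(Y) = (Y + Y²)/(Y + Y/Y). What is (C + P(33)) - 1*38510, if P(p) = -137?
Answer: -38664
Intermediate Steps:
d(Y) = (Y + Y²)/(1 + Y) (d(Y) = (Y + Y²)/(Y + 1) = (Y + Y²)/(1 + Y))
C = -17
(C + P(33)) - 1*38510 = (-17 - 137) - 1*38510 = -154 - 38510 = -38664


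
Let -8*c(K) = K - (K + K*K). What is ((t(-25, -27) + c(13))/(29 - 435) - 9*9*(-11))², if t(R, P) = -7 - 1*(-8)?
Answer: 8374026351681/10549504 ≈ 7.9378e+5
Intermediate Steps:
t(R, P) = 1 (t(R, P) = -7 + 8 = 1)
c(K) = K²/8 (c(K) = -(K - (K + K*K))/8 = -(K - (K + K²))/8 = -(K + (-K - K²))/8 = -(-1)*K²/8 = K²/8)
((t(-25, -27) + c(13))/(29 - 435) - 9*9*(-11))² = ((1 + (⅛)*13²)/(29 - 435) - 9*9*(-11))² = ((1 + (⅛)*169)/(-406) - 81*(-11))² = ((1 + 169/8)*(-1/406) + 891)² = ((177/8)*(-1/406) + 891)² = (-177/3248 + 891)² = (2893791/3248)² = 8374026351681/10549504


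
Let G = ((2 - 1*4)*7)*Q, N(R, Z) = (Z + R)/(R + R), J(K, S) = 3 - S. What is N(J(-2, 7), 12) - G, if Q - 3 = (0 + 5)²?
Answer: 391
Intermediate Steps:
Q = 28 (Q = 3 + (0 + 5)² = 3 + 5² = 3 + 25 = 28)
N(R, Z) = (R + Z)/(2*R) (N(R, Z) = (R + Z)/((2*R)) = (R + Z)*(1/(2*R)) = (R + Z)/(2*R))
G = -392 (G = ((2 - 1*4)*7)*28 = ((2 - 4)*7)*28 = -2*7*28 = -14*28 = -392)
N(J(-2, 7), 12) - G = ((3 - 1*7) + 12)/(2*(3 - 1*7)) - 1*(-392) = ((3 - 7) + 12)/(2*(3 - 7)) + 392 = (½)*(-4 + 12)/(-4) + 392 = (½)*(-¼)*8 + 392 = -1 + 392 = 391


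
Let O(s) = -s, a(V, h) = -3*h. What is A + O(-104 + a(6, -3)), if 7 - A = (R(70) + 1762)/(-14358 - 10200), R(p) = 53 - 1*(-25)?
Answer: 1253378/12279 ≈ 102.07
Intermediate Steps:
R(p) = 78 (R(p) = 53 + 25 = 78)
A = 86873/12279 (A = 7 - (78 + 1762)/(-14358 - 10200) = 7 - 1840/(-24558) = 7 - 1840*(-1)/24558 = 7 - 1*(-920/12279) = 7 + 920/12279 = 86873/12279 ≈ 7.0749)
A + O(-104 + a(6, -3)) = 86873/12279 - (-104 - 3*(-3)) = 86873/12279 - (-104 + 9) = 86873/12279 - 1*(-95) = 86873/12279 + 95 = 1253378/12279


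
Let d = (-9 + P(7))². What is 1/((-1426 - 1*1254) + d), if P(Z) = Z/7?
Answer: -1/2616 ≈ -0.00038226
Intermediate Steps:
P(Z) = Z/7 (P(Z) = Z*(⅐) = Z/7)
d = 64 (d = (-9 + (⅐)*7)² = (-9 + 1)² = (-8)² = 64)
1/((-1426 - 1*1254) + d) = 1/((-1426 - 1*1254) + 64) = 1/((-1426 - 1254) + 64) = 1/(-2680 + 64) = 1/(-2616) = -1/2616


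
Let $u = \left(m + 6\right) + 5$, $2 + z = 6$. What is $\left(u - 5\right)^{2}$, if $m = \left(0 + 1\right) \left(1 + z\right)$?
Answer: $121$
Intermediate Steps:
$z = 4$ ($z = -2 + 6 = 4$)
$m = 5$ ($m = \left(0 + 1\right) \left(1 + 4\right) = 1 \cdot 5 = 5$)
$u = 16$ ($u = \left(5 + 6\right) + 5 = 11 + 5 = 16$)
$\left(u - 5\right)^{2} = \left(16 - 5\right)^{2} = 11^{2} = 121$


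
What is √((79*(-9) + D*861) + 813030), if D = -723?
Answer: 2*√47454 ≈ 435.68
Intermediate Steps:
√((79*(-9) + D*861) + 813030) = √((79*(-9) - 723*861) + 813030) = √((-711 - 622503) + 813030) = √(-623214 + 813030) = √189816 = 2*√47454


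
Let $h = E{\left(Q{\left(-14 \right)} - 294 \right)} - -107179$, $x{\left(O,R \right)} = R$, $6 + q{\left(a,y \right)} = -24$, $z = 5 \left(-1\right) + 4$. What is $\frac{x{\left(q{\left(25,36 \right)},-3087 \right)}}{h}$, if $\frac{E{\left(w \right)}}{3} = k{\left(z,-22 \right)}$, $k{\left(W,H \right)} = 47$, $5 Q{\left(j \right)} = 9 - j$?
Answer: $- \frac{3087}{107320} \approx -0.028764$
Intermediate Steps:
$z = -1$ ($z = -5 + 4 = -1$)
$q{\left(a,y \right)} = -30$ ($q{\left(a,y \right)} = -6 - 24 = -30$)
$Q{\left(j \right)} = \frac{9}{5} - \frac{j}{5}$ ($Q{\left(j \right)} = \frac{9 - j}{5} = \frac{9}{5} - \frac{j}{5}$)
$E{\left(w \right)} = 141$ ($E{\left(w \right)} = 3 \cdot 47 = 141$)
$h = 107320$ ($h = 141 - -107179 = 141 + 107179 = 107320$)
$\frac{x{\left(q{\left(25,36 \right)},-3087 \right)}}{h} = - \frac{3087}{107320}$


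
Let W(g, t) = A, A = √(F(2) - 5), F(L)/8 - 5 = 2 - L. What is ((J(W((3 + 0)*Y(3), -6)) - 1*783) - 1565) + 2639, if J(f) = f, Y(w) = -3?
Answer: 291 + √35 ≈ 296.92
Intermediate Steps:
F(L) = 56 - 8*L (F(L) = 40 + 8*(2 - L) = 40 + (16 - 8*L) = 56 - 8*L)
A = √35 (A = √((56 - 8*2) - 5) = √((56 - 16) - 5) = √(40 - 5) = √35 ≈ 5.9161)
W(g, t) = √35
((J(W((3 + 0)*Y(3), -6)) - 1*783) - 1565) + 2639 = ((√35 - 1*783) - 1565) + 2639 = ((√35 - 783) - 1565) + 2639 = ((-783 + √35) - 1565) + 2639 = (-2348 + √35) + 2639 = 291 + √35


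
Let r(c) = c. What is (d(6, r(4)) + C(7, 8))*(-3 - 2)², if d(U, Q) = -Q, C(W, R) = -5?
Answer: -225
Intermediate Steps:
(d(6, r(4)) + C(7, 8))*(-3 - 2)² = (-1*4 - 5)*(-3 - 2)² = (-4 - 5)*(-5)² = -9*25 = -225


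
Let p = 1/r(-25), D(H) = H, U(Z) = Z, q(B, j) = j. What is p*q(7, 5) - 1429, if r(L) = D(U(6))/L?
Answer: -8699/6 ≈ -1449.8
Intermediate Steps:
r(L) = 6/L
p = -25/6 (p = 1/(6/(-25)) = 1/(6*(-1/25)) = 1/(-6/25) = -25/6 ≈ -4.1667)
p*q(7, 5) - 1429 = -25/6*5 - 1429 = -125/6 - 1429 = -8699/6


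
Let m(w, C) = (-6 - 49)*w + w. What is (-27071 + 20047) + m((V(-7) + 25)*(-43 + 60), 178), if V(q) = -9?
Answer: -21712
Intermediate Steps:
m(w, C) = -54*w (m(w, C) = -55*w + w = -54*w)
(-27071 + 20047) + m((V(-7) + 25)*(-43 + 60), 178) = (-27071 + 20047) - 54*(-9 + 25)*(-43 + 60) = -7024 - 864*17 = -7024 - 54*272 = -7024 - 14688 = -21712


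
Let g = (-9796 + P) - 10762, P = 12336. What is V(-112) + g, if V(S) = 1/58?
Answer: -476875/58 ≈ -8222.0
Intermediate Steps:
g = -8222 (g = (-9796 + 12336) - 10762 = 2540 - 10762 = -8222)
V(S) = 1/58
V(-112) + g = 1/58 - 8222 = -476875/58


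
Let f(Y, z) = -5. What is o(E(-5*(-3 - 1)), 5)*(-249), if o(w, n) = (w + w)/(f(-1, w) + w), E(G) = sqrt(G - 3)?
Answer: 4233/4 + 1245*sqrt(17)/4 ≈ 2341.6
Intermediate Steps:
E(G) = sqrt(-3 + G)
o(w, n) = 2*w/(-5 + w) (o(w, n) = (w + w)/(-5 + w) = (2*w)/(-5 + w) = 2*w/(-5 + w))
o(E(-5*(-3 - 1)), 5)*(-249) = (2*sqrt(-3 - 5*(-3 - 1))/(-5 + sqrt(-3 - 5*(-3 - 1))))*(-249) = (2*sqrt(-3 - 5*(-4))/(-5 + sqrt(-3 - 5*(-4))))*(-249) = (2*sqrt(-3 + 20)/(-5 + sqrt(-3 + 20)))*(-249) = (2*sqrt(17)/(-5 + sqrt(17)))*(-249) = -498*sqrt(17)/(-5 + sqrt(17))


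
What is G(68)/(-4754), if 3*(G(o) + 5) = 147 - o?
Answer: -32/7131 ≈ -0.0044874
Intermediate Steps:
G(o) = 44 - o/3 (G(o) = -5 + (147 - o)/3 = -5 + (49 - o/3) = 44 - o/3)
G(68)/(-4754) = (44 - ⅓*68)/(-4754) = (44 - 68/3)*(-1/4754) = (64/3)*(-1/4754) = -32/7131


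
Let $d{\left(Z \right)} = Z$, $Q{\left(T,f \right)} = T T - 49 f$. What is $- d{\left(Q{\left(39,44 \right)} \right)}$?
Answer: $635$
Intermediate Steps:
$Q{\left(T,f \right)} = T^{2} - 49 f$
$- d{\left(Q{\left(39,44 \right)} \right)} = - (39^{2} - 2156) = - (1521 - 2156) = \left(-1\right) \left(-635\right) = 635$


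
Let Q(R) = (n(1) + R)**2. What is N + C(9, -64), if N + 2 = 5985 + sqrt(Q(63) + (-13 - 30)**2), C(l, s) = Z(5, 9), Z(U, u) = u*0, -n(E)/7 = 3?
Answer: 5983 + sqrt(3613) ≈ 6043.1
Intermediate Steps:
n(E) = -21 (n(E) = -7*3 = -21)
Z(U, u) = 0
Q(R) = (-21 + R)**2
C(l, s) = 0
N = 5983 + sqrt(3613) (N = -2 + (5985 + sqrt((-21 + 63)**2 + (-13 - 30)**2)) = -2 + (5985 + sqrt(42**2 + (-43)**2)) = -2 + (5985 + sqrt(1764 + 1849)) = -2 + (5985 + sqrt(3613)) = 5983 + sqrt(3613) ≈ 6043.1)
N + C(9, -64) = (5983 + sqrt(3613)) + 0 = 5983 + sqrt(3613)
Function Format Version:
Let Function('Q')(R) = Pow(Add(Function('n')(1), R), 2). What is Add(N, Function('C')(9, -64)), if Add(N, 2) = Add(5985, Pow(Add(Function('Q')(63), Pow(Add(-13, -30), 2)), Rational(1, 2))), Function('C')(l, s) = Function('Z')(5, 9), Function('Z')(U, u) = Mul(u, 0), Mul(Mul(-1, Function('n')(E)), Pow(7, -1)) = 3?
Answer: Add(5983, Pow(3613, Rational(1, 2))) ≈ 6043.1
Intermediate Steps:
Function('n')(E) = -21 (Function('n')(E) = Mul(-7, 3) = -21)
Function('Z')(U, u) = 0
Function('Q')(R) = Pow(Add(-21, R), 2)
Function('C')(l, s) = 0
N = Add(5983, Pow(3613, Rational(1, 2))) (N = Add(-2, Add(5985, Pow(Add(Pow(Add(-21, 63), 2), Pow(Add(-13, -30), 2)), Rational(1, 2)))) = Add(-2, Add(5985, Pow(Add(Pow(42, 2), Pow(-43, 2)), Rational(1, 2)))) = Add(-2, Add(5985, Pow(Add(1764, 1849), Rational(1, 2)))) = Add(-2, Add(5985, Pow(3613, Rational(1, 2)))) = Add(5983, Pow(3613, Rational(1, 2))) ≈ 6043.1)
Add(N, Function('C')(9, -64)) = Add(Add(5983, Pow(3613, Rational(1, 2))), 0) = Add(5983, Pow(3613, Rational(1, 2)))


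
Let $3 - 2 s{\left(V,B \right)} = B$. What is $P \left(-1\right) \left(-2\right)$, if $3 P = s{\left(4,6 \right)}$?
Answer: $-1$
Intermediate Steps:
$s{\left(V,B \right)} = \frac{3}{2} - \frac{B}{2}$
$P = - \frac{1}{2}$ ($P = \frac{\frac{3}{2} - 3}{3} = \frac{1}{3} \left(- \frac{3}{2}\right) = - \frac{1}{2} \approx -0.5$)
$P \left(-1\right) \left(-2\right) = \left(- \frac{1}{2}\right) \left(-1\right) \left(-2\right) = \frac{1}{2} \left(-2\right) = -1$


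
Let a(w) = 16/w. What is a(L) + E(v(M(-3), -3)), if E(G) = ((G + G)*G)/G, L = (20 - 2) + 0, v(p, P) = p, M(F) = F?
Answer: -46/9 ≈ -5.1111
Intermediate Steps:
L = 18 (L = 18 + 0 = 18)
E(G) = 2*G (E(G) = ((2*G)*G)/G = (2*G²)/G = 2*G)
a(L) + E(v(M(-3), -3)) = 16/18 + 2*(-3) = 16*(1/18) - 6 = 8/9 - 6 = -46/9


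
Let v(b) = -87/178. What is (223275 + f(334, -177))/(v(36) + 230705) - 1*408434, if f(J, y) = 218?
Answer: -16772467027148/41065403 ≈ -4.0843e+5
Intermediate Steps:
v(b) = -87/178 (v(b) = -87*1/178 = -87/178)
(223275 + f(334, -177))/(v(36) + 230705) - 1*408434 = (223275 + 218)/(-87/178 + 230705) - 1*408434 = 223493/(41065403/178) - 408434 = 223493*(178/41065403) - 408434 = 39781754/41065403 - 408434 = -16772467027148/41065403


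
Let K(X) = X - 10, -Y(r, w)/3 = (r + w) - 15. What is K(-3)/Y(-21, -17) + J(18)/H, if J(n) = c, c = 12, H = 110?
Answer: 239/8745 ≈ 0.027330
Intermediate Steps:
Y(r, w) = 45 - 3*r - 3*w (Y(r, w) = -3*((r + w) - 15) = -3*(-15 + r + w) = 45 - 3*r - 3*w)
J(n) = 12
K(X) = -10 + X
K(-3)/Y(-21, -17) + J(18)/H = (-10 - 3)/(45 - 3*(-21) - 3*(-17)) + 12/110 = -13/(45 + 63 + 51) + 12*(1/110) = -13/159 + 6/55 = 239/8745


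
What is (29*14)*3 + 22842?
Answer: 24060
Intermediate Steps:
(29*14)*3 + 22842 = 406*3 + 22842 = 1218 + 22842 = 24060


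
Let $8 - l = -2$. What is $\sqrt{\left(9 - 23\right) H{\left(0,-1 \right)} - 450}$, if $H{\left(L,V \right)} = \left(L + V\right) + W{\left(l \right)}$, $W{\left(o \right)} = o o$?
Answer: $6 i \sqrt{51} \approx 42.849 i$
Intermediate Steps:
$l = 10$ ($l = 8 - -2 = 8 + 2 = 10$)
$W{\left(o \right)} = o^{2}$
$H{\left(L,V \right)} = 100 + L + V$ ($H{\left(L,V \right)} = \left(L + V\right) + 10^{2} = \left(L + V\right) + 100 = 100 + L + V$)
$\sqrt{\left(9 - 23\right) H{\left(0,-1 \right)} - 450} = \sqrt{\left(9 - 23\right) \left(100 + 0 - 1\right) - 450} = \sqrt{\left(-14\right) 99 - 450} = \sqrt{-1386 - 450} = \sqrt{-1836} = 6 i \sqrt{51}$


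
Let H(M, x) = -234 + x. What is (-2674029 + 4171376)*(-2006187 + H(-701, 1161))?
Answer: -3002570045220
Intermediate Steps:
(-2674029 + 4171376)*(-2006187 + H(-701, 1161)) = (-2674029 + 4171376)*(-2006187 + (-234 + 1161)) = 1497347*(-2006187 + 927) = 1497347*(-2005260) = -3002570045220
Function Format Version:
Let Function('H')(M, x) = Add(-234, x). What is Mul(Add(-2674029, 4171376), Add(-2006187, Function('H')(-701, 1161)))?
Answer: -3002570045220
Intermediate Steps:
Mul(Add(-2674029, 4171376), Add(-2006187, Function('H')(-701, 1161))) = Mul(Add(-2674029, 4171376), Add(-2006187, Add(-234, 1161))) = Mul(1497347, Add(-2006187, 927)) = Mul(1497347, -2005260) = -3002570045220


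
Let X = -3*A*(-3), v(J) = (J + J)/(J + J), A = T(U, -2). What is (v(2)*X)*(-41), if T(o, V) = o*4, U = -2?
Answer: 2952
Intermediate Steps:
T(o, V) = 4*o
A = -8 (A = 4*(-2) = -8)
v(J) = 1 (v(J) = (2*J)/((2*J)) = (2*J)*(1/(2*J)) = 1)
X = -72 (X = -3*(-8)*(-3) = 24*(-3) = -72)
(v(2)*X)*(-41) = (1*(-72))*(-41) = -72*(-41) = 2952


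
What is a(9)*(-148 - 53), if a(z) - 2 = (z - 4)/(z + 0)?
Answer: -1541/3 ≈ -513.67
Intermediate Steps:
a(z) = 2 + (-4 + z)/z (a(z) = 2 + (z - 4)/(z + 0) = 2 + (-4 + z)/z)
a(9)*(-148 - 53) = (3 - 4/9)*(-148 - 53) = (3 - 4*⅑)*(-201) = (3 - 4/9)*(-201) = (23/9)*(-201) = -1541/3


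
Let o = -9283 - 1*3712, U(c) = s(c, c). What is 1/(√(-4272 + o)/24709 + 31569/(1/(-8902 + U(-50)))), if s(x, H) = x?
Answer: -172540573571865528/48760947502191674983940531 - 24709*I*√17267/48760947502191674983940531 ≈ -3.5385e-9 - 6.6587e-20*I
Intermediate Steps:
U(c) = c
o = -12995 (o = -9283 - 3712 = -12995)
1/(√(-4272 + o)/24709 + 31569/(1/(-8902 + U(-50)))) = 1/(√(-4272 - 12995)/24709 + 31569/(1/(-8902 - 50))) = 1/(√(-17267)*(1/24709) + 31569/(1/(-8952))) = 1/((I*√17267)*(1/24709) + 31569/(-1/8952)) = 1/(I*√17267/24709 + 31569*(-8952)) = 1/(I*√17267/24709 - 282605688) = 1/(-282605688 + I*√17267/24709)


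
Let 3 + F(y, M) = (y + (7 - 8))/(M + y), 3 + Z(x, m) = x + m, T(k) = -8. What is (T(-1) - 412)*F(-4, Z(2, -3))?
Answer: 1995/2 ≈ 997.50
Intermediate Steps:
Z(x, m) = -3 + m + x (Z(x, m) = -3 + (x + m) = -3 + (m + x) = -3 + m + x)
F(y, M) = -3 + (-1 + y)/(M + y) (F(y, M) = -3 + (y + (7 - 8))/(M + y) = -3 + (y - 1)/(M + y) = -3 + (-1 + y)/(M + y))
(T(-1) - 412)*F(-4, Z(2, -3)) = (-8 - 412)*((-1 - 3*(-3 - 3 + 2) - 2*(-4))/((-3 - 3 + 2) - 4)) = -420*(-1 - 3*(-4) + 8)/(-4 - 4) = -420*(-1 + 12 + 8)/(-8) = -(-105)*19/2 = -420*(-19/8) = 1995/2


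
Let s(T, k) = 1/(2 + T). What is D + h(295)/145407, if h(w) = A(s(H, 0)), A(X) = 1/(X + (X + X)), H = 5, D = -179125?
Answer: -78138086618/436221 ≈ -1.7913e+5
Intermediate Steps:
A(X) = 1/(3*X) (A(X) = 1/(X + 2*X) = 1/(3*X))
h(w) = 7/3 (h(w) = 1/(3*(1/(2 + 5))) = 1/(3*(1/7)) = (1/3)*7 = 7/3)
D + h(295)/145407 = -179125 + (7/3)/145407 = -179125 + (7/3)*(1/145407) = -179125 + 7/436221 = -78138086618/436221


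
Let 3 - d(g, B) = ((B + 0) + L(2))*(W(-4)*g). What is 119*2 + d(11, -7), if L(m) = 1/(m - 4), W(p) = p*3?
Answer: -749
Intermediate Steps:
W(p) = 3*p
L(m) = 1/(-4 + m)
d(g, B) = 3 + 12*g*(-½ + B) (d(g, B) = 3 - ((B + 0) + 1/(-4 + 2))*(3*(-4))*g = 3 - (B + 1/(-2))*(-12*g) = 3 - (B - ½)*(-12*g) = 3 - (-½ + B)*(-12*g) = 3 - (-12)*g*(-½ + B) = 3 + 12*g*(-½ + B))
119*2 + d(11, -7) = 119*2 + (3 - 6*11 + 12*(-7)*11) = 238 + (3 - 66 - 924) = 238 - 987 = -749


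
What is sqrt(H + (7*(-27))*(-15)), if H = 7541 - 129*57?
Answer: sqrt(3023) ≈ 54.982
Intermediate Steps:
H = 188 (H = 7541 - 7353 = 188)
sqrt(H + (7*(-27))*(-15)) = sqrt(188 + (7*(-27))*(-15)) = sqrt(188 - 189*(-15)) = sqrt(188 + 2835) = sqrt(3023)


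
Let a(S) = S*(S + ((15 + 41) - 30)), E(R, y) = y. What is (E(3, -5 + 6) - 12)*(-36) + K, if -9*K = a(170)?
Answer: -29756/9 ≈ -3306.2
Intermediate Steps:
a(S) = S*(26 + S) (a(S) = S*(S + (56 - 30)) = S*(S + 26) = S*(26 + S))
K = -33320/9 (K = -170*(26 + 170)/9 = -170*196/9 = -1/9*33320 = -33320/9 ≈ -3702.2)
(E(3, -5 + 6) - 12)*(-36) + K = ((-5 + 6) - 12)*(-36) - 33320/9 = (1 - 12)*(-36) - 33320/9 = -11*(-36) - 33320/9 = 396 - 33320/9 = -29756/9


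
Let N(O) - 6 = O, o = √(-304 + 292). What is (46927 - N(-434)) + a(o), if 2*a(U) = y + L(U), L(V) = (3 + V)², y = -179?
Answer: 47264 + 6*I*√3 ≈ 47264.0 + 10.392*I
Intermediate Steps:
o = 2*I*√3 (o = √(-12) = 2*I*√3 ≈ 3.4641*I)
N(O) = 6 + O
a(U) = -179/2 + (3 + U)²/2 (a(U) = (-179 + (3 + U)²)/2 = -179/2 + (3 + U)²/2)
(46927 - N(-434)) + a(o) = (46927 - (6 - 434)) + (-179/2 + (3 + 2*I*√3)²/2) = (46927 - 1*(-428)) + (-179/2 + (3 + 2*I*√3)²/2) = (46927 + 428) + (-179/2 + (3 + 2*I*√3)²/2) = 47355 + (-179/2 + (3 + 2*I*√3)²/2) = 94531/2 + (3 + 2*I*√3)²/2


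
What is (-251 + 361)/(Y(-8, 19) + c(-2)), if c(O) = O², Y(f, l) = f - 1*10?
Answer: -55/7 ≈ -7.8571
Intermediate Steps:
Y(f, l) = -10 + f (Y(f, l) = f - 10 = -10 + f)
(-251 + 361)/(Y(-8, 19) + c(-2)) = (-251 + 361)/((-10 - 8) + (-2)²) = 110/(-18 + 4) = 110/(-14) = 110*(-1/14) = -55/7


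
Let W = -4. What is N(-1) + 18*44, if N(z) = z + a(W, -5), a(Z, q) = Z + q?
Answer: 782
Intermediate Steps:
N(z) = -9 + z (N(z) = z + (-4 - 5) = z - 9 = -9 + z)
N(-1) + 18*44 = (-9 - 1) + 18*44 = -10 + 792 = 782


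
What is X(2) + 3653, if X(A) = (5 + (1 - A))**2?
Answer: 3669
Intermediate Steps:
X(A) = (6 - A)**2
X(2) + 3653 = (-6 + 2)**2 + 3653 = (-4)**2 + 3653 = 16 + 3653 = 3669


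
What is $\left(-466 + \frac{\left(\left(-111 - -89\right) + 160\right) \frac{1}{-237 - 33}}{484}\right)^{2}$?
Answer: $\frac{103012411147009}{474368400} \approx 2.1716 \cdot 10^{5}$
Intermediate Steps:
$\left(-466 + \frac{\left(\left(-111 - -89\right) + 160\right) \frac{1}{-237 - 33}}{484}\right)^{2} = \left(-466 + \frac{\left(-111 + 89\right) + 160}{-270} \cdot \frac{1}{484}\right)^{2} = \left(-466 + \left(-22 + 160\right) \left(- \frac{1}{270}\right) \frac{1}{484}\right)^{2} = \left(-466 + 138 \left(- \frac{1}{270}\right) \frac{1}{484}\right)^{2} = \left(-466 - \frac{23}{21780}\right)^{2} = \left(- \frac{10149503}{21780}\right)^{2} = \frac{103012411147009}{474368400}$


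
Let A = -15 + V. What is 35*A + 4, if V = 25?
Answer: 354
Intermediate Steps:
A = 10 (A = -15 + 25 = 10)
35*A + 4 = 35*10 + 4 = 350 + 4 = 354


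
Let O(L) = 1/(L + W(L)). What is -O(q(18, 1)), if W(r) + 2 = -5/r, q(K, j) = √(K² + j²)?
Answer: -13/2022 - 16*√13/1011 ≈ -0.063490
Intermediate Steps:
W(r) = -2 - 5/r
O(L) = 1/(-2 + L - 5/L) (O(L) = 1/(L + (-2 - 5/L)) = 1/(-2 + L - 5/L))
-O(q(18, 1)) = -(-1)*√(18² + 1²)/(5 - √(18² + 1²)*(-2 + √(18² + 1²))) = -(-1)*√(324 + 1)/(5 - √(324 + 1)*(-2 + √(324 + 1))) = -(-1)*√325/(5 - √325*(-2 + √325)) = -(-1)*5*√13/(5 - 5*√13*(-2 + 5*√13)) = -(-5)*√13/(5 - 5*√13*(-2 + 5*√13)) = 5*√13/(5 - 5*√13*(-2 + 5*√13))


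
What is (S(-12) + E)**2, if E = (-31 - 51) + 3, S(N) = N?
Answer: 8281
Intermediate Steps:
E = -79 (E = -82 + 3 = -79)
(S(-12) + E)**2 = (-12 - 79)**2 = (-91)**2 = 8281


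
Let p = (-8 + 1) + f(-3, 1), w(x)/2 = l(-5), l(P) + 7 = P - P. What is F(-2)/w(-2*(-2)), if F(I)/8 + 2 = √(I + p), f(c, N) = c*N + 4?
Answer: 8/7 - 8*I*√2/7 ≈ 1.1429 - 1.6162*I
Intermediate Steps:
l(P) = -7 (l(P) = -7 + (P - P) = -7 + 0 = -7)
w(x) = -14 (w(x) = 2*(-7) = -14)
f(c, N) = 4 + N*c (f(c, N) = N*c + 4 = 4 + N*c)
p = -6 (p = (-8 + 1) + (4 + 1*(-3)) = -7 + (4 - 3) = -7 + 1 = -6)
F(I) = -16 + 8*√(-6 + I) (F(I) = -16 + 8*√(I - 6) = -16 + 8*√(-6 + I))
F(-2)/w(-2*(-2)) = (-16 + 8*√(-6 - 2))/(-14) = (-16 + 8*√(-8))*(-1/14) = (-16 + 8*(2*I*√2))*(-1/14) = (-16 + 16*I*√2)*(-1/14) = 8/7 - 8*I*√2/7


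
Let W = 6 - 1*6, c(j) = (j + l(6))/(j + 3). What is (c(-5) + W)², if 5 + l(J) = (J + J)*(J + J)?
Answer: 4489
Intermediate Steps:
l(J) = -5 + 4*J² (l(J) = -5 + (J + J)*(J + J) = -5 + (2*J)*(2*J) = -5 + 4*J²)
c(j) = (139 + j)/(3 + j) (c(j) = (j + (-5 + 4*6²))/(j + 3) = (j + (-5 + 4*36))/(3 + j) = (j + (-5 + 144))/(3 + j) = (j + 139)/(3 + j) = (139 + j)/(3 + j))
W = 0 (W = 6 - 6 = 0)
(c(-5) + W)² = ((139 - 5)/(3 - 5) + 0)² = (134/(-2) + 0)² = (-½*134 + 0)² = (-67 + 0)² = (-67)² = 4489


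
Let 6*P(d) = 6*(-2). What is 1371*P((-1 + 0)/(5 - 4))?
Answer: -2742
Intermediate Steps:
P(d) = -2 (P(d) = (6*(-2))/6 = (⅙)*(-12) = -2)
1371*P((-1 + 0)/(5 - 4)) = 1371*(-2) = -2742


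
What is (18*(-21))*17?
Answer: -6426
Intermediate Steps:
(18*(-21))*17 = -378*17 = -6426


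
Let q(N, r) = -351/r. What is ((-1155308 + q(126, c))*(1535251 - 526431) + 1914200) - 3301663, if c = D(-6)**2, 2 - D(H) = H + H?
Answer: -57109549521082/49 ≈ -1.1655e+12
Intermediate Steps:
D(H) = 2 - 2*H (D(H) = 2 - (H + H) = 2 - 2*H)
c = 196 (c = (2 - 2*(-6))**2 = (2 + 12)**2 = 14**2 = 196)
((-1155308 + q(126, c))*(1535251 - 526431) + 1914200) - 3301663 = ((-1155308 - 351/196)*(1535251 - 526431) + 1914200) - 3301663 = ((-1155308 - 351*1/196)*1008820 + 1914200) - 3301663 = ((-1155308 - 351/196)*1008820 + 1914200) - 3301663 = (-226440719/196*1008820 + 1914200) - 3301663 = (-57109481535395/49 + 1914200) - 3301663 = -57109387739595/49 - 3301663 = -57109549521082/49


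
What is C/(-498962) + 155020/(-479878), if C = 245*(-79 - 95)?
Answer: -14222972525/59860221659 ≈ -0.23760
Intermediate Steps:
C = -42630 (C = 245*(-174) = -42630)
C/(-498962) + 155020/(-479878) = -42630/(-498962) + 155020/(-479878) = -42630*(-1/498962) + 155020*(-1/479878) = 21315/249481 - 77510/239939 = -14222972525/59860221659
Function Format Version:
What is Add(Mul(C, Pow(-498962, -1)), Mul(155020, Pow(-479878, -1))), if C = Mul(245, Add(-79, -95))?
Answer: Rational(-14222972525, 59860221659) ≈ -0.23760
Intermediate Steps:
C = -42630 (C = Mul(245, -174) = -42630)
Add(Mul(C, Pow(-498962, -1)), Mul(155020, Pow(-479878, -1))) = Add(Mul(-42630, Pow(-498962, -1)), Mul(155020, Pow(-479878, -1))) = Add(Mul(-42630, Rational(-1, 498962)), Mul(155020, Rational(-1, 479878))) = Add(Rational(21315, 249481), Rational(-77510, 239939)) = Rational(-14222972525, 59860221659)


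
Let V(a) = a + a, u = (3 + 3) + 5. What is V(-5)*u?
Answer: -110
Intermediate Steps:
u = 11 (u = 6 + 5 = 11)
V(a) = 2*a
V(-5)*u = (2*(-5))*11 = -10*11 = -110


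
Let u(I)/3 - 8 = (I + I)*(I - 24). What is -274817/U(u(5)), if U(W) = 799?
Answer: -274817/799 ≈ -343.95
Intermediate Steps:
u(I) = 24 + 6*I*(-24 + I) (u(I) = 24 + 3*((I + I)*(I - 24)) = 24 + 3*((2*I)*(-24 + I)) = 24 + 3*(2*I*(-24 + I)) = 24 + 6*I*(-24 + I))
-274817/U(u(5)) = -274817/799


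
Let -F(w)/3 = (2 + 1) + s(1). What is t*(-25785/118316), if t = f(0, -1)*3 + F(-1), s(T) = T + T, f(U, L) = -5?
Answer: 386775/59158 ≈ 6.5380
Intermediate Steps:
s(T) = 2*T
F(w) = -15 (F(w) = -3*((2 + 1) + 2*1) = -3*(3 + 2) = -3*5 = -15)
t = -30 (t = -5*3 - 15 = -15 - 15 = -30)
t*(-25785/118316) = -(-773550)/118316 = -30*(-25785/118316) = 386775/59158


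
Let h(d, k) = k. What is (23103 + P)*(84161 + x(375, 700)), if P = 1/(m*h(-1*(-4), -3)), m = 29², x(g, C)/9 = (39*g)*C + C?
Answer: 5375863444638148/2523 ≈ 2.1307e+12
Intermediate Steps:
x(g, C) = 9*C + 351*C*g (x(g, C) = 9*((39*g)*C + C) = 9*(39*C*g + C) = 9*(C + 39*C*g) = 9*C + 351*C*g)
m = 841
P = -1/2523 (P = 1/(841*(-3)) = 1/(-2523) = -1/2523 ≈ -0.00039635)
(23103 + P)*(84161 + x(375, 700)) = (23103 - 1/2523)*(84161 + 9*700*(1 + 39*375)) = 58288868*(84161 + 9*700*(1 + 14625))/2523 = 58288868*(84161 + 9*700*14626)/2523 = 58288868*(84161 + 92143800)/2523 = (58288868/2523)*92227961 = 5375863444638148/2523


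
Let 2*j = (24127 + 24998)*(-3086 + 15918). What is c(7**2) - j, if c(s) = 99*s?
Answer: -315181149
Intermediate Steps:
j = 315186000 (j = ((24127 + 24998)*(-3086 + 15918))/2 = (49125*12832)/2 = (1/2)*630372000 = 315186000)
c(7**2) - j = 99*7**2 - 1*315186000 = 99*49 - 315186000 = 4851 - 315186000 = -315181149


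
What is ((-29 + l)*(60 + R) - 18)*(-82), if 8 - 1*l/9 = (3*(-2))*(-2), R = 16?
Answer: 406556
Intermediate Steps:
l = -36 (l = 72 - 9*3*(-2)*(-2) = 72 - (-54)*(-2) = 72 - 9*12 = 72 - 108 = -36)
((-29 + l)*(60 + R) - 18)*(-82) = ((-29 - 36)*(60 + 16) - 18)*(-82) = (-65*76 - 18)*(-82) = (-4940 - 18)*(-82) = -4958*(-82) = 406556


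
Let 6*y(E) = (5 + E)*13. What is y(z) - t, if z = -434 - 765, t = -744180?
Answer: 741593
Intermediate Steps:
z = -1199
y(E) = 65/6 + 13*E/6 (y(E) = ((5 + E)*13)/6 = (65 + 13*E)/6 = 65/6 + 13*E/6)
y(z) - t = (65/6 + (13/6)*(-1199)) - 1*(-744180) = (65/6 - 15587/6) + 744180 = -2587 + 744180 = 741593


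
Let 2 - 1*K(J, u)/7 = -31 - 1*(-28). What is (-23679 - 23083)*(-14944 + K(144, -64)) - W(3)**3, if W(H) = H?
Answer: 697174631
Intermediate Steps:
K(J, u) = 35 (K(J, u) = 14 - 7*(-31 - 1*(-28)) = 14 - 7*(-31 + 28) = 14 - 7*(-3) = 14 + 21 = 35)
(-23679 - 23083)*(-14944 + K(144, -64)) - W(3)**3 = (-23679 - 23083)*(-14944 + 35) - 1*3**3 = -46762*(-14909) - 1*27 = 697174658 - 27 = 697174631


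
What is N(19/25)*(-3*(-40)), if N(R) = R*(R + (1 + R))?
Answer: 28728/125 ≈ 229.82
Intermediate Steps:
N(R) = R*(1 + 2*R)
N(19/25)*(-3*(-40)) = ((19/25)*(1 + 2*(19/25)))*(-3*(-40)) = ((19*(1/25))*(1 + 2*(19*(1/25))))*120 = (19*(1 + 2*(19/25))/25)*120 = (19*(1 + 38/25)/25)*120 = ((19/25)*(63/25))*120 = (1197/625)*120 = 28728/125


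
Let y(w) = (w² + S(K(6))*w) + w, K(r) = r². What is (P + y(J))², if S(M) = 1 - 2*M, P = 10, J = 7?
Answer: 185761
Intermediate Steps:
y(w) = w² - 70*w (y(w) = (w² + (1 - 2*6²)*w) + w = (w² + (1 - 2*36)*w) + w = (w² + (1 - 72)*w) + w = (w² - 71*w) + w = w² - 70*w)
(P + y(J))² = (10 + 7*(-70 + 7))² = (10 + 7*(-63))² = (10 - 441)² = (-431)² = 185761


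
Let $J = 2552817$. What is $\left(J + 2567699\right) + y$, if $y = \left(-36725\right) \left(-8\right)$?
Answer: $5414316$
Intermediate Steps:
$y = 293800$
$\left(J + 2567699\right) + y = \left(2552817 + 2567699\right) + 293800 = 5120516 + 293800 = 5414316$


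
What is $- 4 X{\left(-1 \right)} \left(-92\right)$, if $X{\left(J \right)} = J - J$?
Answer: $0$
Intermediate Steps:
$X{\left(J \right)} = 0$
$- 4 X{\left(-1 \right)} \left(-92\right) = \left(-4\right) 0 \left(-92\right) = 0 \left(-92\right) = 0$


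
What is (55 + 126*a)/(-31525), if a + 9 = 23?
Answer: -1819/31525 ≈ -0.057700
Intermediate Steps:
a = 14 (a = -9 + 23 = 14)
(55 + 126*a)/(-31525) = (55 + 126*14)/(-31525) = (55 + 1764)*(-1/31525) = 1819*(-1/31525) = -1819/31525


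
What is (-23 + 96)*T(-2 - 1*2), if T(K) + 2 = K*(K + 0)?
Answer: 1022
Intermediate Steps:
T(K) = -2 + K**2 (T(K) = -2 + K*(K + 0) = -2 + K*K = -2 + K**2)
(-23 + 96)*T(-2 - 1*2) = (-23 + 96)*(-2 + (-2 - 1*2)**2) = 73*(-2 + (-2 - 2)**2) = 73*(-2 + (-4)**2) = 73*(-2 + 16) = 73*14 = 1022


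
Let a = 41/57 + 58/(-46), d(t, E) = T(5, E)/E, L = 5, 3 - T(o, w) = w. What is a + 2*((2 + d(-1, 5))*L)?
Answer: 20266/1311 ≈ 15.458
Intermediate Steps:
T(o, w) = 3 - w
d(t, E) = (3 - E)/E
a = -710/1311 (a = 41*(1/57) + 58*(-1/46) = 41/57 - 29/23 = -710/1311 ≈ -0.54157)
a + 2*((2 + d(-1, 5))*L) = -710/1311 + 2*((2 + (3 - 1*5)/5)*5) = -710/1311 + 2*((2 + (3 - 5)/5)*5) = -710/1311 + 2*((2 + (⅕)*(-2))*5) = -710/1311 + 2*((2 - ⅖)*5) = -710/1311 + 2*((8/5)*5) = -710/1311 + 2*8 = -710/1311 + 16 = 20266/1311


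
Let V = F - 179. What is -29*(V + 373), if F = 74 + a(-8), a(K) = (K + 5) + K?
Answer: -7453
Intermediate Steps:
a(K) = 5 + 2*K (a(K) = (5 + K) + K = 5 + 2*K)
F = 63 (F = 74 + (5 + 2*(-8)) = 74 + (5 - 16) = 74 - 11 = 63)
V = -116 (V = 63 - 179 = -116)
-29*(V + 373) = -29*(-116 + 373) = -29*257 = -7453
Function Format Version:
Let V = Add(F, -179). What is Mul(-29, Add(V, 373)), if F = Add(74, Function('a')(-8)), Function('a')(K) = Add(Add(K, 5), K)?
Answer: -7453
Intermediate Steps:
Function('a')(K) = Add(5, Mul(2, K)) (Function('a')(K) = Add(Add(5, K), K) = Add(5, Mul(2, K)))
F = 63 (F = Add(74, Add(5, Mul(2, -8))) = Add(74, Add(5, -16)) = Add(74, -11) = 63)
V = -116 (V = Add(63, -179) = -116)
Mul(-29, Add(V, 373)) = Mul(-29, Add(-116, 373)) = Mul(-29, 257) = -7453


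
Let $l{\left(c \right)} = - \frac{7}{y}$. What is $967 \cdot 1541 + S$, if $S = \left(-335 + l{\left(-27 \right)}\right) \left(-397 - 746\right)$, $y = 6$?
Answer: $\frac{3748771}{2} \approx 1.8744 \cdot 10^{6}$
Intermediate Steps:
$l{\left(c \right)} = - \frac{7}{6}$
$S = \frac{768477}{2}$ ($S = \left(-335 - \frac{7}{6}\right) \left(-397 - 746\right) = \left(- \frac{2017}{6}\right) \left(-1143\right) = \frac{768477}{2} \approx 3.8424 \cdot 10^{5}$)
$967 \cdot 1541 + S = 967 \cdot 1541 + \frac{768477}{2} = 1490147 + \frac{768477}{2} = \frac{3748771}{2}$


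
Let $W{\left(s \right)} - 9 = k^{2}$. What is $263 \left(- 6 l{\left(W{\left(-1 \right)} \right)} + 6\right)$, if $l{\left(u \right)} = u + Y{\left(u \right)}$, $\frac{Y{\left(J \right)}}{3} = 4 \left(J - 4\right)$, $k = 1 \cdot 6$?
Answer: $-845808$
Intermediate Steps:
$k = 6$
$W{\left(s \right)} = 45$ ($W{\left(s \right)} = 9 + 6^{2} = 9 + 36 = 45$)
$Y{\left(J \right)} = -48 + 12 J$ ($Y{\left(J \right)} = 3 \cdot 4 \left(J - 4\right) = 3 \cdot 4 \left(-4 + J\right) = 3 \left(-16 + 4 J\right) = -48 + 12 J$)
$l{\left(u \right)} = -48 + 13 u$ ($l{\left(u \right)} = u + \left(-48 + 12 u\right) = -48 + 13 u$)
$263 \left(- 6 l{\left(W{\left(-1 \right)} \right)} + 6\right) = 263 \left(- 6 \left(-48 + 13 \cdot 45\right) + 6\right) = 263 \left(- 6 \left(-48 + 585\right) + 6\right) = 263 \left(\left(-6\right) 537 + 6\right) = 263 \left(-3222 + 6\right) = 263 \left(-3216\right) = -845808$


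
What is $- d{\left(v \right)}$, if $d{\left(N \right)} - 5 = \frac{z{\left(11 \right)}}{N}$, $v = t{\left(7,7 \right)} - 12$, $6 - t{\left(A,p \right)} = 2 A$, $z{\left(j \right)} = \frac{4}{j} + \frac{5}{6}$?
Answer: $- \frac{6521}{1320} \approx -4.9402$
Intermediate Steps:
$z{\left(j \right)} = \frac{5}{6} + \frac{4}{j}$ ($z{\left(j \right)} = \frac{4}{j} + 5 \cdot \frac{1}{6} = \frac{4}{j} + \frac{5}{6} = \frac{5}{6} + \frac{4}{j}$)
$t{\left(A,p \right)} = 6 - 2 A$
$v = -20$ ($v = \left(6 - 14\right) - 12 = -8 - 12 = -20$)
$d{\left(N \right)} = 5 + \frac{79}{66 N}$ ($d{\left(N \right)} = 5 + \frac{\frac{5}{6} + \frac{4}{11}}{N} = 5 + \frac{79}{66 N}$)
$- d{\left(v \right)} = - (5 + \frac{79}{66 \left(-20\right)}) = - (5 + \frac{79}{66} \left(- \frac{1}{20}\right)) = - (5 - \frac{79}{1320}) = \left(-1\right) \frac{6521}{1320} = - \frac{6521}{1320}$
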